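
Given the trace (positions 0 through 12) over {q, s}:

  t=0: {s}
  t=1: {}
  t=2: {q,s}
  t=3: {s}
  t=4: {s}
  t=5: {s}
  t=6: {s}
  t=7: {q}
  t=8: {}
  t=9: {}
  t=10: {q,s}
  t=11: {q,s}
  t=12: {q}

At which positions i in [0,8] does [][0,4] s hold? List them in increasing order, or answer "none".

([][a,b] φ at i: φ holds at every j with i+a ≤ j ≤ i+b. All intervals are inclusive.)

2

Evaluate at each i in [0,8]:
  i=0: ✗ (fails at j=1)
  i=1: ✗ (fails at j=1)
  i=2: ✓ (all of [2,6])
  i=3: ✗ (fails at j=7)
  i=4: ✗ (fails at j=7)
  i=5: ✗ (fails at j=7)
  i=6: ✗ (fails at j=7)
  i=7: ✗ (fails at j=7)
  i=8: ✗ (fails at j=8)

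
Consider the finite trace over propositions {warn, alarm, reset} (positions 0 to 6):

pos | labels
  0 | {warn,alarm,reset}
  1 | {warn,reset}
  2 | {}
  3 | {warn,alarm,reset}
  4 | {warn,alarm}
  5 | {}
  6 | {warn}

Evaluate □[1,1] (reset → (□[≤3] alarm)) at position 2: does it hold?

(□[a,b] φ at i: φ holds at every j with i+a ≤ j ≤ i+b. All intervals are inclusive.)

Check (reset → (□[≤3] alarm)) at every j in [3,3]:
  j=3: antecedent true; consequent fails at 5 → ✗
Fails at j=3 → formula fails.

No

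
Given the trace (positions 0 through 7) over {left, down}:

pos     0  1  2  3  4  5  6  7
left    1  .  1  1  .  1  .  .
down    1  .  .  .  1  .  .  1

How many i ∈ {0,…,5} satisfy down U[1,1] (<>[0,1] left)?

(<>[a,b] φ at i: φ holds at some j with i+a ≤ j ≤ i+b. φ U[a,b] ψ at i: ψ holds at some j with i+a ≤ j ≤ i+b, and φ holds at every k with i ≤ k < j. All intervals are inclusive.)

Evaluate at each i in [0,5]:
  i=0: ✓ (rhs at j=1; lhs holds on [0,0])
  i=1: ✗ (lhs fails at k=1 before rhs at j=2)
  i=2: ✗ (lhs fails at k=2 before rhs at j=3)
  i=3: ✗ (lhs fails at k=3 before rhs at j=4)
  i=4: ✓ (rhs at j=5; lhs holds on [4,4])
  i=5: ✗ (no rhs in [6,6])
Positions where it holds: {0, 4} → 2.

2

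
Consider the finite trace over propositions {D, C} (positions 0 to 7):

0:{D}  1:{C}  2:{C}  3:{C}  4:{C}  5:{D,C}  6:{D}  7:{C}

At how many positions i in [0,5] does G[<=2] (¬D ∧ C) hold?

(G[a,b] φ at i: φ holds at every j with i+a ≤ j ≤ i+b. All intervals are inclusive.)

2

Evaluate at each i in [0,5]:
  i=0: ✗ (fails at j=0)
  i=1: ✓ (all of [1,3])
  i=2: ✓ (all of [2,4])
  i=3: ✗ (fails at j=5)
  i=4: ✗ (fails at j=5)
  i=5: ✗ (fails at j=5)
Positions where it holds: {1, 2} → 2.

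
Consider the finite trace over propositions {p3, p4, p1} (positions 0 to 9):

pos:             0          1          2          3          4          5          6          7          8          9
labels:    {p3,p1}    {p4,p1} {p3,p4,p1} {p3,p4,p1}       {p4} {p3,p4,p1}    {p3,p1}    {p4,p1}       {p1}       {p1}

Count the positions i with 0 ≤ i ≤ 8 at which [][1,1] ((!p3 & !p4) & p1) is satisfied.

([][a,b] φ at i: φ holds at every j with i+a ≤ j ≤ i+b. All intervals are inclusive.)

2

Evaluate at each i in [0,8]:
  i=0: ✗ (fails at j=1)
  i=1: ✗ (fails at j=2)
  i=2: ✗ (fails at j=3)
  i=3: ✗ (fails at j=4)
  i=4: ✗ (fails at j=5)
  i=5: ✗ (fails at j=6)
  i=6: ✗ (fails at j=7)
  i=7: ✓ (all of [8,8])
  i=8: ✓ (all of [9,9])
Positions where it holds: {7, 8} → 2.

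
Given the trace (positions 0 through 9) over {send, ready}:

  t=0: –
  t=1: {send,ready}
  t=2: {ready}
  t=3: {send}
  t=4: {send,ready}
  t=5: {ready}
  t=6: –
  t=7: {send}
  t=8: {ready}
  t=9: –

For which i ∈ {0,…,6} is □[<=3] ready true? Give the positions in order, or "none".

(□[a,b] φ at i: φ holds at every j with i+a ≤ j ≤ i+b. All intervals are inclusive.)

none

Evaluate at each i in [0,6]:
  i=0: ✗ (fails at j=0)
  i=1: ✗ (fails at j=3)
  i=2: ✗ (fails at j=3)
  i=3: ✗ (fails at j=3)
  i=4: ✗ (fails at j=6)
  i=5: ✗ (fails at j=6)
  i=6: ✗ (fails at j=6)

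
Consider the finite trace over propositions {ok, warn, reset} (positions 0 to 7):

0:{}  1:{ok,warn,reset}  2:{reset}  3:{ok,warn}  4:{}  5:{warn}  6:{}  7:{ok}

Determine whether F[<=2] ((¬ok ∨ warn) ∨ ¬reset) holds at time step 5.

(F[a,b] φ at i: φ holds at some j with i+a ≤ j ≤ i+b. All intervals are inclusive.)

Check ((¬ok ∨ warn) ∨ ¬reset) at each j in [5,7]:
  j=5: true
  j=6: true
  j=7: true
Found at j=5 → formula holds.

Yes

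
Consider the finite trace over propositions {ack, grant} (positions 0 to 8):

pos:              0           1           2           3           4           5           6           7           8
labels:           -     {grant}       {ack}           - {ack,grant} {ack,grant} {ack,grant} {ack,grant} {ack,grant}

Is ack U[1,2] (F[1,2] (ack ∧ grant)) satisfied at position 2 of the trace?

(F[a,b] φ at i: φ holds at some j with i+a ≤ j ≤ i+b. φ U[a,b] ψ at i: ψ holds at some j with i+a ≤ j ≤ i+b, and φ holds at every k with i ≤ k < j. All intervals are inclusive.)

Need some j in [3,4] with F[1,2] (ack ∧ grant), and ack at every k in [2,j-1].
  j=3: F[1,2] (ack ∧ grant) holds; ack holds at every k in [2,2] → satisfied.

Holds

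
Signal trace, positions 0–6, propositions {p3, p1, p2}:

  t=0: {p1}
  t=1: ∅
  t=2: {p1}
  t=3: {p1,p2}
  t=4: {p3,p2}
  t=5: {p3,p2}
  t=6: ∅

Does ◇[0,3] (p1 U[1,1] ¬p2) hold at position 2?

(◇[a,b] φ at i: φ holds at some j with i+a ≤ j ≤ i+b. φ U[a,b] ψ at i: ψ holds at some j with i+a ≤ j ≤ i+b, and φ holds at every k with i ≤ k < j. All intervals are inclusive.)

Check (p1 U[1,1] ¬p2) at each j in [2,5]:
  j=2: fails
  j=3: fails
  j=4: fails
  j=5: fails
No position in the window satisfies it → formula fails.

No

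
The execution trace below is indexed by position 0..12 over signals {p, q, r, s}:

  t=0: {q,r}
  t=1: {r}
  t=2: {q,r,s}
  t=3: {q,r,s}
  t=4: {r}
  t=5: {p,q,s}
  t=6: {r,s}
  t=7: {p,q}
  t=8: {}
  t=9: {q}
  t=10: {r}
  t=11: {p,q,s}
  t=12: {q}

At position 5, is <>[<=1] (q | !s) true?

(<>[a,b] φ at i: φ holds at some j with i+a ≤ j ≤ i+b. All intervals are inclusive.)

True

Check (q | !s) at each j in [5,6]:
  j=5: true
  j=6: false
Found at j=5 → formula holds.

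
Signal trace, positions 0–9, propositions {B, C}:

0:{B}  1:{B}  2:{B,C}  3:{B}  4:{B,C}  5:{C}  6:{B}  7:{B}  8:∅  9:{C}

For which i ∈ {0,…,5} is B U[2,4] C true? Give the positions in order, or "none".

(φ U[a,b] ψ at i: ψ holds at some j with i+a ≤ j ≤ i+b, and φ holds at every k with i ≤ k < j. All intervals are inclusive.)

0, 1, 2, 3

Evaluate at each i in [0,5]:
  i=0: ✓ (rhs at j=2; lhs holds on [0,1])
  i=1: ✓ (rhs at j=4; lhs holds on [1,3])
  i=2: ✓ (rhs at j=4; lhs holds on [2,3])
  i=3: ✓ (rhs at j=5; lhs holds on [3,4])
  i=4: ✗ (no rhs in [6,8])
  i=5: ✗ (lhs fails at k=5 before rhs at j=9)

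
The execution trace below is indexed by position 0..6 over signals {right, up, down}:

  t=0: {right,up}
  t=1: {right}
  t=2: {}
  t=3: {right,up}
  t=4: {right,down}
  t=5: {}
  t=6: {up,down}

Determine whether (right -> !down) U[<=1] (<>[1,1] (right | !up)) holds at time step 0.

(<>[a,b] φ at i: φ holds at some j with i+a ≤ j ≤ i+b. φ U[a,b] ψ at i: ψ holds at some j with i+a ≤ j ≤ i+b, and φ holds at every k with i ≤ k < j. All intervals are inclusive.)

Holds

Need some j in [0,1] with <>[1,1] (right | !up), and (right -> !down) at every k in [0,j-1].
  j=0: <>[1,1] (right | !up) holds; no prefix to check → satisfied.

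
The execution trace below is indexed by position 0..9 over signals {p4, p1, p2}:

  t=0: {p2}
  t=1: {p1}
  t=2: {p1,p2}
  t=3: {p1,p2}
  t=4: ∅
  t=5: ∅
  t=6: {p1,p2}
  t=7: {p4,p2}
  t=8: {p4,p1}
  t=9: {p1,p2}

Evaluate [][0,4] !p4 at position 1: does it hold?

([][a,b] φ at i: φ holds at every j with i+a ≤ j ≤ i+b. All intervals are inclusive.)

True

Check !p4 at every j in [1,5]:
  j=1: true
  j=2: true
  j=3: true
  j=4: true
  j=5: true
All positions satisfy it → formula holds.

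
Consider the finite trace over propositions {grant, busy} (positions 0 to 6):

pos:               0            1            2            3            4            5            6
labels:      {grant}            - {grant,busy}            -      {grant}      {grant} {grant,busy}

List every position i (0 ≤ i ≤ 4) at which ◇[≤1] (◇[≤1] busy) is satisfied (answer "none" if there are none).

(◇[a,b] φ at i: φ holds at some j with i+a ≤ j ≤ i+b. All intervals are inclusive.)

0, 1, 2, 4

Evaluate at each i in [0,4]:
  i=0: ✓ (witness j=1)
  i=1: ✓ (witness j=1)
  i=2: ✓ (witness j=2)
  i=3: ✗ (none in [3,4])
  i=4: ✓ (witness j=5)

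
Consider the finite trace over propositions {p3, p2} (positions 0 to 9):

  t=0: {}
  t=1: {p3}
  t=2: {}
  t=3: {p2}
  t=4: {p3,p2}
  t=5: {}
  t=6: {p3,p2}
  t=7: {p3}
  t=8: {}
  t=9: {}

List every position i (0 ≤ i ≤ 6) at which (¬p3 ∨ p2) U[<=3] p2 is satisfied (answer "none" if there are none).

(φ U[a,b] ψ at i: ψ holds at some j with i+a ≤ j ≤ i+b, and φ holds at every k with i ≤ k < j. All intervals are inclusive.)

2, 3, 4, 5, 6

Evaluate at each i in [0,6]:
  i=0: ✗ (lhs fails at k=1 before rhs at j=3)
  i=1: ✗ (lhs fails at k=1 before rhs at j=3)
  i=2: ✓ (rhs at j=3; lhs holds on [2,2])
  i=3: ✓ (rhs at j=3)
  i=4: ✓ (rhs at j=4)
  i=5: ✓ (rhs at j=6; lhs holds on [5,5])
  i=6: ✓ (rhs at j=6)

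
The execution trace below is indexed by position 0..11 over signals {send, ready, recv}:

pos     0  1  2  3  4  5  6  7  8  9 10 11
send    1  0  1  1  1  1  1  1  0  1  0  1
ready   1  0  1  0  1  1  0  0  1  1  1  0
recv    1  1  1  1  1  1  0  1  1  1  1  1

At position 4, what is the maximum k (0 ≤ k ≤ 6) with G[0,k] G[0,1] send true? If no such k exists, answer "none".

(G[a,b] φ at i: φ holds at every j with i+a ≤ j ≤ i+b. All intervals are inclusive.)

2

G[0,1] send must hold from j=4 onward; find where it first fails.
  j=4: holds
  j=5: holds
  j=6: holds
  j=7: fails
Holds on [4,6], so largest k = 2.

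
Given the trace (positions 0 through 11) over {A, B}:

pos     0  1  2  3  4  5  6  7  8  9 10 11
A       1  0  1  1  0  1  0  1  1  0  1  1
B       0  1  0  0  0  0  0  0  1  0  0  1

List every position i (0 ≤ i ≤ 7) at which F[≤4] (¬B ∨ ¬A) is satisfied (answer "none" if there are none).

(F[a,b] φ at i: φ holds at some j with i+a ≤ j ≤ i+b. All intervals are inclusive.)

Evaluate at each i in [0,7]:
  i=0: ✓ (witness j=0)
  i=1: ✓ (witness j=1)
  i=2: ✓ (witness j=2)
  i=3: ✓ (witness j=3)
  i=4: ✓ (witness j=4)
  i=5: ✓ (witness j=5)
  i=6: ✓ (witness j=6)
  i=7: ✓ (witness j=7)

0, 1, 2, 3, 4, 5, 6, 7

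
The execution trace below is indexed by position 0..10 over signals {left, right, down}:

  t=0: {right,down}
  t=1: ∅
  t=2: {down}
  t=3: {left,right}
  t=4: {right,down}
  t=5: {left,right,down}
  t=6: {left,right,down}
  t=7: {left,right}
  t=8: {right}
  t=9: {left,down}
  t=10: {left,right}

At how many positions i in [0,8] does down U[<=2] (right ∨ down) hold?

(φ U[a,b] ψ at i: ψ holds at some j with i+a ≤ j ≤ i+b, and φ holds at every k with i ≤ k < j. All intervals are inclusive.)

Evaluate at each i in [0,8]:
  i=0: ✓ (rhs at j=0)
  i=1: ✗ (lhs fails at k=1 before rhs at j=2)
  i=2: ✓ (rhs at j=2)
  i=3: ✓ (rhs at j=3)
  i=4: ✓ (rhs at j=4)
  i=5: ✓ (rhs at j=5)
  i=6: ✓ (rhs at j=6)
  i=7: ✓ (rhs at j=7)
  i=8: ✓ (rhs at j=8)
Positions where it holds: {0, 2, 3, 4, 5, 6, 7, 8} → 8.

8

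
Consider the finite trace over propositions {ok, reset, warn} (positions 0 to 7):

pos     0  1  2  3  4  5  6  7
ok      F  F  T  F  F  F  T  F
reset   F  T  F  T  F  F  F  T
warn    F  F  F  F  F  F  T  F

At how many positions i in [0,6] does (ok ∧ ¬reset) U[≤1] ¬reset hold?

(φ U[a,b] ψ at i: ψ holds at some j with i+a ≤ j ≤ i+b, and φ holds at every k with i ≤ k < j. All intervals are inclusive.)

Evaluate at each i in [0,6]:
  i=0: ✓ (rhs at j=0)
  i=1: ✗ (lhs fails at k=1 before rhs at j=2)
  i=2: ✓ (rhs at j=2)
  i=3: ✗ (lhs fails at k=3 before rhs at j=4)
  i=4: ✓ (rhs at j=4)
  i=5: ✓ (rhs at j=5)
  i=6: ✓ (rhs at j=6)
Positions where it holds: {0, 2, 4, 5, 6} → 5.

5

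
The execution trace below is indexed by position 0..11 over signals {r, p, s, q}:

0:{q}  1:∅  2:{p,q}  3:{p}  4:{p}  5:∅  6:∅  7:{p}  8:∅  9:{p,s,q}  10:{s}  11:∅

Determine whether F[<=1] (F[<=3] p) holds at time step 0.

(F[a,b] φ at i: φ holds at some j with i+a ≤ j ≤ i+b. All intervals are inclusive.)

Check F[<=3] p at each j in [0,1]:
  j=0: holds (witness at 2)
  j=1: holds (witness at 2)
Found at j=0 → formula holds.

True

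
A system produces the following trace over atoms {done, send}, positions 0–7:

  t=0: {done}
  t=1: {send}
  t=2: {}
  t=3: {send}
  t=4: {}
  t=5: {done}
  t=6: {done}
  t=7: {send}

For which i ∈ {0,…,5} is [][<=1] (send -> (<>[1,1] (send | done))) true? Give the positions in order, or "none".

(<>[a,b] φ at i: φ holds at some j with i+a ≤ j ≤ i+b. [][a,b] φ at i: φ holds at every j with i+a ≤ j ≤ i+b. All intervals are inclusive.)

Evaluate at each i in [0,5]:
  i=0: ✗ (fails at j=1)
  i=1: ✗ (fails at j=1)
  i=2: ✗ (fails at j=3)
  i=3: ✗ (fails at j=3)
  i=4: ✓ (all of [4,5])
  i=5: ✓ (all of [5,6])

4, 5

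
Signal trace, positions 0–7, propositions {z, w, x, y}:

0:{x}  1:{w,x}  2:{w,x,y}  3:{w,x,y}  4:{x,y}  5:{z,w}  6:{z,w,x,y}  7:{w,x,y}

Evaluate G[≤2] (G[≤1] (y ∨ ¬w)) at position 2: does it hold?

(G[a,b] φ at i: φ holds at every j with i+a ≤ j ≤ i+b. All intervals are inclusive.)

Check G[≤1] (y ∨ ¬w) at every j in [2,4]:
  j=2: holds on [2,3]
  j=3: holds on [3,4]
  j=4: fails at 5
Fails at j=4 → formula fails.

Does not hold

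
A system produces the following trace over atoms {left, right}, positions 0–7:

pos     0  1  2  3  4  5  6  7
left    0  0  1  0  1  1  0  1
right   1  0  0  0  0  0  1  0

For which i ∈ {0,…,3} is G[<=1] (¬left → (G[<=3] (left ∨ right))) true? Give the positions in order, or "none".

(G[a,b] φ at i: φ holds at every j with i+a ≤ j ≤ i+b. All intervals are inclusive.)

none

Evaluate at each i in [0,3]:
  i=0: ✗ (fails at j=0)
  i=1: ✗ (fails at j=1)
  i=2: ✗ (fails at j=3)
  i=3: ✗ (fails at j=3)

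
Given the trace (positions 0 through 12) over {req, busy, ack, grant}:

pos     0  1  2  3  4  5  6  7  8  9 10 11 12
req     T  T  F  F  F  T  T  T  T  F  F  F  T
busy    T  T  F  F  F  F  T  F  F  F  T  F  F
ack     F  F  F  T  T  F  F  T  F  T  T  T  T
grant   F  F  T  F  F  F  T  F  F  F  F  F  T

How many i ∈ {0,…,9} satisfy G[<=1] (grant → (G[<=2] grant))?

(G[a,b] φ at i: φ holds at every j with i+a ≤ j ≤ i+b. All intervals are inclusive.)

Evaluate at each i in [0,9]:
  i=0: ✓ (all of [0,1])
  i=1: ✗ (fails at j=2)
  i=2: ✗ (fails at j=2)
  i=3: ✓ (all of [3,4])
  i=4: ✓ (all of [4,5])
  i=5: ✗ (fails at j=6)
  i=6: ✗ (fails at j=6)
  i=7: ✓ (all of [7,8])
  i=8: ✓ (all of [8,9])
  i=9: ✓ (all of [9,10])
Positions where it holds: {0, 3, 4, 7, 8, 9} → 6.

6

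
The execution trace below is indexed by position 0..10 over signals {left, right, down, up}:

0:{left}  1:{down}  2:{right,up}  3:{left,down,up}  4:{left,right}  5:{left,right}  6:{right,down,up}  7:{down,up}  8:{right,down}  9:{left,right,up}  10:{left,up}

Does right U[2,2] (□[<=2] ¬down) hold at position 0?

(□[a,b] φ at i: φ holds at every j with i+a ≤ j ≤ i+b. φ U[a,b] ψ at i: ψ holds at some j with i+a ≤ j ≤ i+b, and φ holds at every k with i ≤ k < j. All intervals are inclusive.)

Does not hold

Need some j in [2,2] with □[<=2] ¬down, and right at every k in [0,j-1].
  j=2: □[<=2] ¬down — fails at 3.
No j in the window works → until fails.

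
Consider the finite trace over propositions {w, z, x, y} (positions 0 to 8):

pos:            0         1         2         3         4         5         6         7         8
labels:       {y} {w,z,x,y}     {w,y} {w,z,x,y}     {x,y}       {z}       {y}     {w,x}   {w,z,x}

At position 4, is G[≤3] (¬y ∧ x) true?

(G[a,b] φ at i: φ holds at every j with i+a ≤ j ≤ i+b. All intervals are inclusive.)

Check (¬y ∧ x) at every j in [4,7]:
  j=4: false
  j=5: false
  j=6: false
  j=7: true
Fails at j=4 → formula fails.

No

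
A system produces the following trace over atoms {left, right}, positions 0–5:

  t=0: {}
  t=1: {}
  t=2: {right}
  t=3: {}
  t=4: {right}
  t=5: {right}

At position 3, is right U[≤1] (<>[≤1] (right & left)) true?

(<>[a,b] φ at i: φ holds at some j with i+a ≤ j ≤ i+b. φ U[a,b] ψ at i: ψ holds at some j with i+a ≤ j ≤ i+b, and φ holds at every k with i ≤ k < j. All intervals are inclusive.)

Need some j in [3,4] with <>[≤1] (right & left), and right at every k in [3,j-1].
  j=3: <>[≤1] (right & left) — fails (none in [3,4]).
  j=4: <>[≤1] (right & left) — fails (none in [4,5]).
No j in the window works → until fails.

No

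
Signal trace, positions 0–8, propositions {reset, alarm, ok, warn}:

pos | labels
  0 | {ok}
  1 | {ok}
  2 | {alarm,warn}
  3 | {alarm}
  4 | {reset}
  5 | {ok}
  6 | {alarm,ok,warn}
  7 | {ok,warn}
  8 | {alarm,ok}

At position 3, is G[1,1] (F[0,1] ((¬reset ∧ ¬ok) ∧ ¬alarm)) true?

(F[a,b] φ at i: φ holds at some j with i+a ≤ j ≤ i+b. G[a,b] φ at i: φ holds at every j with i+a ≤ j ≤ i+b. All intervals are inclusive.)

Check F[0,1] ((¬reset ∧ ¬ok) ∧ ¬alarm) at every j in [4,4]:
  j=4: fails (none in [4,5])
Fails at j=4 → formula fails.

No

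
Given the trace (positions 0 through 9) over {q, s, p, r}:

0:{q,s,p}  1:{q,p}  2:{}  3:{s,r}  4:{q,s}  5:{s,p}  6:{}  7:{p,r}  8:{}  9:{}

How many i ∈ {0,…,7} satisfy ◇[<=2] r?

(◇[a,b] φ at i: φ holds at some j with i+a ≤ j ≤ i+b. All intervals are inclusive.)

6

Evaluate at each i in [0,7]:
  i=0: ✗ (none in [0,2])
  i=1: ✓ (witness j=3)
  i=2: ✓ (witness j=3)
  i=3: ✓ (witness j=3)
  i=4: ✗ (none in [4,6])
  i=5: ✓ (witness j=7)
  i=6: ✓ (witness j=7)
  i=7: ✓ (witness j=7)
Positions where it holds: {1, 2, 3, 5, 6, 7} → 6.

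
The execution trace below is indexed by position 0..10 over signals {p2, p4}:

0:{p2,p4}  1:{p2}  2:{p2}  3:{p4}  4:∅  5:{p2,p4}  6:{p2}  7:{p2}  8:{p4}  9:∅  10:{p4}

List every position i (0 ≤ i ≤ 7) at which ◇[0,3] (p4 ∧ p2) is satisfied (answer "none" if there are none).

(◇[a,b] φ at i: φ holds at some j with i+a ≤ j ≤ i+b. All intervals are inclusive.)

Evaluate at each i in [0,7]:
  i=0: ✓ (witness j=0)
  i=1: ✗ (none in [1,4])
  i=2: ✓ (witness j=5)
  i=3: ✓ (witness j=5)
  i=4: ✓ (witness j=5)
  i=5: ✓ (witness j=5)
  i=6: ✗ (none in [6,9])
  i=7: ✗ (none in [7,10])

0, 2, 3, 4, 5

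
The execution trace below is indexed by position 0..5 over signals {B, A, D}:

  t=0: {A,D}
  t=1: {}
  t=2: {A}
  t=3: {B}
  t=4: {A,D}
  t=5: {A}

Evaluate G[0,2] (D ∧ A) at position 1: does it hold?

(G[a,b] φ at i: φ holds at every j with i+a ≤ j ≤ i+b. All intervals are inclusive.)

No

Check (D ∧ A) at every j in [1,3]:
  j=1: false
  j=2: false
  j=3: false
Fails at j=1 → formula fails.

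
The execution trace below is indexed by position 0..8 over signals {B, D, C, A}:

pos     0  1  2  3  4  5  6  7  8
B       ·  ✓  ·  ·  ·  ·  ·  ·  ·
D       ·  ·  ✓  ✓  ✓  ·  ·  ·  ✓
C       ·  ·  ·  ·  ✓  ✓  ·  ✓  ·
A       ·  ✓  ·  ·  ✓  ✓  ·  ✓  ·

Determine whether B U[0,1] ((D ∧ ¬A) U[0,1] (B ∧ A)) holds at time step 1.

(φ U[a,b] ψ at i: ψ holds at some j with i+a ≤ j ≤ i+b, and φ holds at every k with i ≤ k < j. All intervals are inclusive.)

Need some j in [1,2] with ((D ∧ ¬A) U[0,1] (B ∧ A)), and B at every k in [1,j-1].
  j=1: ((D ∧ ¬A) U[0,1] (B ∧ A)) holds; no prefix to check → satisfied.

True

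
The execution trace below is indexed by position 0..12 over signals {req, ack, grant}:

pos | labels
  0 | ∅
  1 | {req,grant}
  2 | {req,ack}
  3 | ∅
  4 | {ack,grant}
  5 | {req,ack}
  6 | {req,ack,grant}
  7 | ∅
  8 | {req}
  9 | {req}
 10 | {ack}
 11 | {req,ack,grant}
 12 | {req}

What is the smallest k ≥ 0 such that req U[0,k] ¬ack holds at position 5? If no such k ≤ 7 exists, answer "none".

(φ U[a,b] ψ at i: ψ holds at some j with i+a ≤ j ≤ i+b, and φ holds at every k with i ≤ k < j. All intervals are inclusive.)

Need earliest j ≥ 5 with ¬ack, and req at every k in [5,j-1].
  j=5: rhs fails.
  j=6: rhs fails.
  j=7: rhs holds; lhs holds on [5,6]. k = 2.

2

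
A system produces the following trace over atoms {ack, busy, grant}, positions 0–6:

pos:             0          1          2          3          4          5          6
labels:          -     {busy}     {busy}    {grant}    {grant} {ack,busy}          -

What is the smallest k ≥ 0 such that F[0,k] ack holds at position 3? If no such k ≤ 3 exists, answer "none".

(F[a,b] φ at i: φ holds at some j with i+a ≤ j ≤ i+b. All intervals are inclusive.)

Scan j = 3,4,… for ack:
  j=3: fails
  j=4: fails
  j=5: holds
First hit at j=5, so smallest k = 5-3 = 2.

2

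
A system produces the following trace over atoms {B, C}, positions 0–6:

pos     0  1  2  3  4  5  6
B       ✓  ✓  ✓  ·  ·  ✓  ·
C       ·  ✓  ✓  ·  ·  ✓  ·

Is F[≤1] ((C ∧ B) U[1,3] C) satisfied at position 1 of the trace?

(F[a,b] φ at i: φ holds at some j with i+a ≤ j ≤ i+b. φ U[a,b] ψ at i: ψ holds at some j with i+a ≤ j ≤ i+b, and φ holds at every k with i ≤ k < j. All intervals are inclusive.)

True

Check ((C ∧ B) U[1,3] C) at each j in [1,2]:
  j=1: holds
  j=2: fails
Found at j=1 → formula holds.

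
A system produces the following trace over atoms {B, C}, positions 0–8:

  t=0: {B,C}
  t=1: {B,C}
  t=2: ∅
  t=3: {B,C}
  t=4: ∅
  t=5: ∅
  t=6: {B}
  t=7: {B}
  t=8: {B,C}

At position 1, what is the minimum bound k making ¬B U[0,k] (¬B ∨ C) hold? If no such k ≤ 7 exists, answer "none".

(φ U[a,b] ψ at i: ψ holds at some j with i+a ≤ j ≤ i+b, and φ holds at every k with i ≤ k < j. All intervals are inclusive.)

Need earliest j ≥ 1 with (¬B ∨ C), and ¬B at every k in [1,j-1].
  j=1: rhs holds (empty prefix). k = 0.

0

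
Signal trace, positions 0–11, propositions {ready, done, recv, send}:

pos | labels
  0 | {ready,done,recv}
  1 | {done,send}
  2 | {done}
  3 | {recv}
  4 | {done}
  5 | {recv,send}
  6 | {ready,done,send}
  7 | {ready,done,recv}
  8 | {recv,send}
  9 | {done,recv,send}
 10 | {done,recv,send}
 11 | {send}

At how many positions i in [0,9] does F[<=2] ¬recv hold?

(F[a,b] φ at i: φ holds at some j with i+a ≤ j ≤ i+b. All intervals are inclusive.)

8

Evaluate at each i in [0,9]:
  i=0: ✓ (witness j=1)
  i=1: ✓ (witness j=1)
  i=2: ✓ (witness j=2)
  i=3: ✓ (witness j=4)
  i=4: ✓ (witness j=4)
  i=5: ✓ (witness j=6)
  i=6: ✓ (witness j=6)
  i=7: ✗ (none in [7,9])
  i=8: ✗ (none in [8,10])
  i=9: ✓ (witness j=11)
Positions where it holds: {0, 1, 2, 3, 4, 5, 6, 9} → 8.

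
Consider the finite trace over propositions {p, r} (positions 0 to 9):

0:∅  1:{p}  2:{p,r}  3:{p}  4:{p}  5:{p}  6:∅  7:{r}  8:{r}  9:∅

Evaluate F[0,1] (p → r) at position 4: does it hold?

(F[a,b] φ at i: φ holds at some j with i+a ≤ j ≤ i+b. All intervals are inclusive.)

Check (p → r) at each j in [4,5]:
  j=4: false
  j=5: false
No position in the window satisfies it → formula fails.

Does not hold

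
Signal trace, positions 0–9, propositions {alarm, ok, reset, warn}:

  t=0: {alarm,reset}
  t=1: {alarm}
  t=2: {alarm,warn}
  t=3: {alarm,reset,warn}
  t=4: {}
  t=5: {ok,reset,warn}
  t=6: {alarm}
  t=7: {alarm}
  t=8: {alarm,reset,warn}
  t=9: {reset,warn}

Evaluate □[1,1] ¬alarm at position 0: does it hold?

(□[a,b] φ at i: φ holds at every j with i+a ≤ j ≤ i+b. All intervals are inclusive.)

Check ¬alarm at every j in [1,1]:
  j=1: false
Fails at j=1 → formula fails.

No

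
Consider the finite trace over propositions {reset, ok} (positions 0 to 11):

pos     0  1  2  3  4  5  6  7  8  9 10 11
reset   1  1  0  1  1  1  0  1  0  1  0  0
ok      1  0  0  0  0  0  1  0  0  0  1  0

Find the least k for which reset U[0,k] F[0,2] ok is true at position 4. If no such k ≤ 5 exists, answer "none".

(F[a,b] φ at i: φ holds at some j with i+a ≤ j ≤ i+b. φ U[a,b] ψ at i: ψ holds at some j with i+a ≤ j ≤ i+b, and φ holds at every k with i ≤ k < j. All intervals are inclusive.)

Need earliest j ≥ 4 with F[0,2] ok, and reset at every k in [4,j-1].
  j=4: rhs holds (empty prefix). k = 0.

0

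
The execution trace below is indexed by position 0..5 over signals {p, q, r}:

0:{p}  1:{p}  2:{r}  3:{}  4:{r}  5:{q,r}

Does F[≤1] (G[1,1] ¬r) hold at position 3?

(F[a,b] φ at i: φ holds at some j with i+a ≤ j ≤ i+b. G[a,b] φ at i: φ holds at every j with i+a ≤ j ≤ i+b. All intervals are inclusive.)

Check G[1,1] ¬r at each j in [3,4]:
  j=3: fails at 4
  j=4: fails at 5
No position in the window satisfies it → formula fails.

Does not hold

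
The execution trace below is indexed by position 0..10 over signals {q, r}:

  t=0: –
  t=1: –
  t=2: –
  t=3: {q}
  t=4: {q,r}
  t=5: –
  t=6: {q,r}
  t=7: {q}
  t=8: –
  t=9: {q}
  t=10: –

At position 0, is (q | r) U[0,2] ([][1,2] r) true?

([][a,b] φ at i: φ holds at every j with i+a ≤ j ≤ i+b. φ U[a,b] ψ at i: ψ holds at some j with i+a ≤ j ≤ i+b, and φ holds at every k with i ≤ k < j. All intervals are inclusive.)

Need some j in [0,2] with [][1,2] r, and (q | r) at every k in [0,j-1].
  j=0: [][1,2] r — fails at 1.
  j=1: [][1,2] r — fails at 2.
  j=2: [][1,2] r — fails at 3.
No j in the window works → until fails.

Does not hold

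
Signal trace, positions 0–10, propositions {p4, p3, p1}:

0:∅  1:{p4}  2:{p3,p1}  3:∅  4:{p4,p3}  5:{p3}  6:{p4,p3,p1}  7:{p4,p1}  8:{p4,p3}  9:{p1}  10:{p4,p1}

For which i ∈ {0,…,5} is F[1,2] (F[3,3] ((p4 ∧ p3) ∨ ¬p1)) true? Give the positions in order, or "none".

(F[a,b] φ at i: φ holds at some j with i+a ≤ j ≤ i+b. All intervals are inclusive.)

0, 1, 2, 3, 4

Evaluate at each i in [0,5]:
  i=0: ✓ (witness j=1)
  i=1: ✓ (witness j=2)
  i=2: ✓ (witness j=3)
  i=3: ✓ (witness j=5)
  i=4: ✓ (witness j=5)
  i=5: ✗ (none in [6,7])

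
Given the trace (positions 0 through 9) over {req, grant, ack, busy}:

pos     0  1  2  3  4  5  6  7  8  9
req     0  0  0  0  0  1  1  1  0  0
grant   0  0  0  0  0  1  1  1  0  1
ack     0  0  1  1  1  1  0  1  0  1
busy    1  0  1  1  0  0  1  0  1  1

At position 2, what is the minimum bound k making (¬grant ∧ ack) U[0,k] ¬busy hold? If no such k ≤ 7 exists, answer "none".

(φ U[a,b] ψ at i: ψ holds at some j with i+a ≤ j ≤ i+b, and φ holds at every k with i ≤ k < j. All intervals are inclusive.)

Need earliest j ≥ 2 with ¬busy, and (¬grant ∧ ack) at every k in [2,j-1].
  j=2: rhs fails.
  j=3: rhs fails.
  j=4: rhs holds; lhs holds on [2,3]. k = 2.

2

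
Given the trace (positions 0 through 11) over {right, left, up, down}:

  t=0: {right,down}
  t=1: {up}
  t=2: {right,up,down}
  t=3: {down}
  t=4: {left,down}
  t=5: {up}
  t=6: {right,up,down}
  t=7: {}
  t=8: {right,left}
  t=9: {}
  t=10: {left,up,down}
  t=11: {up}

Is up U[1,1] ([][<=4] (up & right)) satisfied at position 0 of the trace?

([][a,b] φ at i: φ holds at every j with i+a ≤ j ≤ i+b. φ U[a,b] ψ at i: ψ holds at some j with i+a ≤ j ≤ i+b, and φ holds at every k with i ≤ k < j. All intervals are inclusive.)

Need some j in [1,1] with [][<=4] (up & right), and up at every k in [0,j-1].
  j=1: [][<=4] (up & right) — fails at 1.
No j in the window works → until fails.

False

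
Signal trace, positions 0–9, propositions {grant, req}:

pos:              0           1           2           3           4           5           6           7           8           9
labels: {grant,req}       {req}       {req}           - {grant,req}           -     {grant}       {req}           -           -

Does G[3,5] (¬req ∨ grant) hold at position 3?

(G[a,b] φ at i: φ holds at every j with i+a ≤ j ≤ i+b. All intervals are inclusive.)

Does not hold

Check (¬req ∨ grant) at every j in [6,8]:
  j=6: true
  j=7: false
  j=8: true
Fails at j=7 → formula fails.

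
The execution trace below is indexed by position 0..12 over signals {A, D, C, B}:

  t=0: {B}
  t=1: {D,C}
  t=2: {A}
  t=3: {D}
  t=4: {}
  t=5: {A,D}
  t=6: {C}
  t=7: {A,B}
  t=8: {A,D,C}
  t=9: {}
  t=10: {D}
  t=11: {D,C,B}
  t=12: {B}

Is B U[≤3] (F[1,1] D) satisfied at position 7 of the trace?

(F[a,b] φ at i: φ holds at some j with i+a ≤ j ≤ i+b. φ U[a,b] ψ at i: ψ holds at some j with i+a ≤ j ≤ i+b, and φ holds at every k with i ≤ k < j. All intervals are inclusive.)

Need some j in [7,10] with F[1,1] D, and B at every k in [7,j-1].
  j=7: F[1,1] D holds; no prefix to check → satisfied.

Yes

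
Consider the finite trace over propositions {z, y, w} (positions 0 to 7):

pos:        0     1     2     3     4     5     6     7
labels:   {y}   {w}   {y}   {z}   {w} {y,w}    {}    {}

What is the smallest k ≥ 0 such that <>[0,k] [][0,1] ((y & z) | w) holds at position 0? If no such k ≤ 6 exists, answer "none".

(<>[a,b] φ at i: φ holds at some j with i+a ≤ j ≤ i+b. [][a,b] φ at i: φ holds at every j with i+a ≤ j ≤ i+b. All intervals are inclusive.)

4

Scan j = 0,1,… for [][0,1] ((y & z) | w):
  j=0: fails
  j=1: fails
  j=2: fails
  j=3: fails
  j=4: holds
First hit at j=4, so smallest k = 4-0 = 4.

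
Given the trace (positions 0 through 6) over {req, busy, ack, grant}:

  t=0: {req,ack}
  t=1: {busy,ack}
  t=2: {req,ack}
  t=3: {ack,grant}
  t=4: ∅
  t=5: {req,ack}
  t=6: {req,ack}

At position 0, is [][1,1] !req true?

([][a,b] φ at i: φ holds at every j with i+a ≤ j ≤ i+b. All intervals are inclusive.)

Yes

Check !req at every j in [1,1]:
  j=1: true
All positions satisfy it → formula holds.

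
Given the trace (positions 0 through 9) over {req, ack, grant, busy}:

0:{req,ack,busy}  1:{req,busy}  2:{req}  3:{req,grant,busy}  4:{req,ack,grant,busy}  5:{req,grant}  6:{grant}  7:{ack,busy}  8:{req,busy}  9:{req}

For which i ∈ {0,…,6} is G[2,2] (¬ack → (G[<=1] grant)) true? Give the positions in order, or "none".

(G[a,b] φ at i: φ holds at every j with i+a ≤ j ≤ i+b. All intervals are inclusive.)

1, 2, 3, 5

Evaluate at each i in [0,6]:
  i=0: ✗ (fails at j=2)
  i=1: ✓ (all of [3,3])
  i=2: ✓ (all of [4,4])
  i=3: ✓ (all of [5,5])
  i=4: ✗ (fails at j=6)
  i=5: ✓ (all of [7,7])
  i=6: ✗ (fails at j=8)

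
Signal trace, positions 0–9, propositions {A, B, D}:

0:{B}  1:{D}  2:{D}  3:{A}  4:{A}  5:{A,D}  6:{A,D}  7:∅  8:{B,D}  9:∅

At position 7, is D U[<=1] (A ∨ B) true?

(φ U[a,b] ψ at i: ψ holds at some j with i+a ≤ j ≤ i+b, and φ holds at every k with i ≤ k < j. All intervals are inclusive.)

False

Need some j in [7,8] with (A ∨ B), and D at every k in [7,j-1].
  j=7: (A ∨ B) false.
  j=8: (A ∨ B) holds, but D fails at k=7 → not this j.
No j in the window works → until fails.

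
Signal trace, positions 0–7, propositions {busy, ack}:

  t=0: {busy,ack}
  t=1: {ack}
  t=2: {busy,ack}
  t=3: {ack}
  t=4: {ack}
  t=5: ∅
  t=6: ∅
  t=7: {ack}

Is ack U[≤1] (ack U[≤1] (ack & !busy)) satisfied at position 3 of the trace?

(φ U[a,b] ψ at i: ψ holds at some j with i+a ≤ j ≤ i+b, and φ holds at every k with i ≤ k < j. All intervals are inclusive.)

True

Need some j in [3,4] with (ack U[≤1] (ack & !busy)), and ack at every k in [3,j-1].
  j=3: (ack U[≤1] (ack & !busy)) holds; no prefix to check → satisfied.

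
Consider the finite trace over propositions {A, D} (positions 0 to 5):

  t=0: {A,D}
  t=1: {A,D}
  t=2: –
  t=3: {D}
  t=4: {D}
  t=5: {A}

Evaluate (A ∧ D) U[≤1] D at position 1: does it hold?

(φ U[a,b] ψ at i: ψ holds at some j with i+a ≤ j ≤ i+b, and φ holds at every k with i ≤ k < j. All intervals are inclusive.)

Need some j in [1,2] with D, and (A ∧ D) at every k in [1,j-1].
  j=1: D holds; no prefix to check → satisfied.

True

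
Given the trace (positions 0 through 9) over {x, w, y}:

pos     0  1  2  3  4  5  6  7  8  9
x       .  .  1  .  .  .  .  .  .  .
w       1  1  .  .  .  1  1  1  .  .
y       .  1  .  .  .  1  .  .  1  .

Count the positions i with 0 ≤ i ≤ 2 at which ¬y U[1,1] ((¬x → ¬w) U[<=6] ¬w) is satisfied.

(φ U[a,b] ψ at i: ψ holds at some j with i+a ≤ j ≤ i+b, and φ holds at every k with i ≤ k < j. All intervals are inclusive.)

Evaluate at each i in [0,2]:
  i=0: ✗ (no rhs in [1,1])
  i=1: ✗ (lhs fails at k=1 before rhs at j=2)
  i=2: ✓ (rhs at j=3; lhs holds on [2,2])
Positions where it holds: {2} → 1.

1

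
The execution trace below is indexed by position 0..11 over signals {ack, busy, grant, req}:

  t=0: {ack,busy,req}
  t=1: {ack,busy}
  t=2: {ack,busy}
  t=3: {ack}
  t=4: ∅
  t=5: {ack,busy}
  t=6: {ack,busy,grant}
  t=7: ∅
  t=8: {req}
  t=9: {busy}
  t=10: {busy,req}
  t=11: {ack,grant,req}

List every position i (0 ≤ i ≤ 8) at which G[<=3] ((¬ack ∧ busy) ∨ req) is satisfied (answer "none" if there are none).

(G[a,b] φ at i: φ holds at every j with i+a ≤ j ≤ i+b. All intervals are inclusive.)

Evaluate at each i in [0,8]:
  i=0: ✗ (fails at j=1)
  i=1: ✗ (fails at j=1)
  i=2: ✗ (fails at j=2)
  i=3: ✗ (fails at j=3)
  i=4: ✗ (fails at j=4)
  i=5: ✗ (fails at j=5)
  i=6: ✗ (fails at j=6)
  i=7: ✗ (fails at j=7)
  i=8: ✓ (all of [8,11])

8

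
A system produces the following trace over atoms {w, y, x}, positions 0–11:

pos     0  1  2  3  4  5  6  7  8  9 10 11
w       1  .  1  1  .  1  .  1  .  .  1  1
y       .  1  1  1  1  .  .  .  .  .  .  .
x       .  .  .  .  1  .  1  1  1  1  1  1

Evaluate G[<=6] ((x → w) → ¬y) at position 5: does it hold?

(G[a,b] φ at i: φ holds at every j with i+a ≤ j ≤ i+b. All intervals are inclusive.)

Holds

Check ((x → w) → ¬y) at every j in [5,11]:
  j=5: antecedent true; consequent true → ✓
  j=6: antecedent false → ✓
  j=7: antecedent true; consequent true → ✓
  j=8: antecedent false → ✓
  j=9: antecedent false → ✓
  j=10: antecedent true; consequent true → ✓
  j=11: antecedent true; consequent true → ✓
All positions satisfy it → formula holds.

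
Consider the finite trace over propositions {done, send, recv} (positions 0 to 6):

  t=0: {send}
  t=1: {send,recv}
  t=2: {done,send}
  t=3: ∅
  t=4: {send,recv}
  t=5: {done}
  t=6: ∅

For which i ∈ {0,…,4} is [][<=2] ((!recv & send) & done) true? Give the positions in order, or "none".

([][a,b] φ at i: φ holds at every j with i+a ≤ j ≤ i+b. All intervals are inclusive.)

none

Evaluate at each i in [0,4]:
  i=0: ✗ (fails at j=0)
  i=1: ✗ (fails at j=1)
  i=2: ✗ (fails at j=3)
  i=3: ✗ (fails at j=3)
  i=4: ✗ (fails at j=4)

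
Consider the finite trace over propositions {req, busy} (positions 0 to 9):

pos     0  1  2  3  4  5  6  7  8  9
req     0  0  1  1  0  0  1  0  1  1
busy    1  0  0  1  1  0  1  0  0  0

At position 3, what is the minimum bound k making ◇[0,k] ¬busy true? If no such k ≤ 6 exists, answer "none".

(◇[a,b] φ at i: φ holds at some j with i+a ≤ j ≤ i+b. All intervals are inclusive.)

2

Scan j = 3,4,… for ¬busy:
  j=3: fails
  j=4: fails
  j=5: holds
First hit at j=5, so smallest k = 5-3 = 2.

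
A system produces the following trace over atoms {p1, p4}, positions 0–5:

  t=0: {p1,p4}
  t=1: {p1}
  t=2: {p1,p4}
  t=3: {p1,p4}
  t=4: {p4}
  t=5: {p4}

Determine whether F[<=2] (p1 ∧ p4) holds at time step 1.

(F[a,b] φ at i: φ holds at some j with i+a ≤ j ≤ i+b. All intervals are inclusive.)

Check (p1 ∧ p4) at each j in [1,3]:
  j=1: false
  j=2: true
  j=3: true
Found at j=2 → formula holds.

Yes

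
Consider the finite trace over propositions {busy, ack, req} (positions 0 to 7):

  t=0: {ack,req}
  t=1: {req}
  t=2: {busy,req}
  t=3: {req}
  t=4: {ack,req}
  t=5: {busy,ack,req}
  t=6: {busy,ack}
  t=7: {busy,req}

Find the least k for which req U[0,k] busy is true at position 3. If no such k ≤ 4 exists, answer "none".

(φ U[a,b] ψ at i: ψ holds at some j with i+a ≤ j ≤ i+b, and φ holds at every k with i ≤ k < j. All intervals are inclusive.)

Need earliest j ≥ 3 with busy, and req at every k in [3,j-1].
  j=3: rhs fails.
  j=4: rhs fails.
  j=5: rhs holds; lhs holds on [3,4]. k = 2.

2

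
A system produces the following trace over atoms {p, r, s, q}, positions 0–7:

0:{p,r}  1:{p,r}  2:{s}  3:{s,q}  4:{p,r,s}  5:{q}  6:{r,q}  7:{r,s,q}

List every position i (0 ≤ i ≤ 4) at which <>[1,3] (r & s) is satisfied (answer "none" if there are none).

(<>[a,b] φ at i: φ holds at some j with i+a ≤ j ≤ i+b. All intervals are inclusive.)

Evaluate at each i in [0,4]:
  i=0: ✗ (none in [1,3])
  i=1: ✓ (witness j=4)
  i=2: ✓ (witness j=4)
  i=3: ✓ (witness j=4)
  i=4: ✓ (witness j=7)

1, 2, 3, 4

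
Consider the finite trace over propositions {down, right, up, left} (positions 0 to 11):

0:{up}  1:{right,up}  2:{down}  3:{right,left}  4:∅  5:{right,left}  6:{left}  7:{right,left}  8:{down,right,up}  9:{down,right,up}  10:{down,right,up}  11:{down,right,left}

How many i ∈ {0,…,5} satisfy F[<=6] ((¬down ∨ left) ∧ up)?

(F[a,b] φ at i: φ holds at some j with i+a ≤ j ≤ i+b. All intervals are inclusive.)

2

Evaluate at each i in [0,5]:
  i=0: ✓ (witness j=0)
  i=1: ✓ (witness j=1)
  i=2: ✗ (none in [2,8])
  i=3: ✗ (none in [3,9])
  i=4: ✗ (none in [4,10])
  i=5: ✗ (none in [5,11])
Positions where it holds: {0, 1} → 2.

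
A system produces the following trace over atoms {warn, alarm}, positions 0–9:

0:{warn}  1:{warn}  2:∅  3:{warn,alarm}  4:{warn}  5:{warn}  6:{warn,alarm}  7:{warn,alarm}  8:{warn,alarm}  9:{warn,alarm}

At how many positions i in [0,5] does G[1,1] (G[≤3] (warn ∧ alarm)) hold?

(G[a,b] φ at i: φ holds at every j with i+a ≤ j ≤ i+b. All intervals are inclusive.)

Evaluate at each i in [0,5]:
  i=0: ✗ (fails at j=1)
  i=1: ✗ (fails at j=2)
  i=2: ✗ (fails at j=3)
  i=3: ✗ (fails at j=4)
  i=4: ✗ (fails at j=5)
  i=5: ✓ (all of [6,6])
Positions where it holds: {5} → 1.

1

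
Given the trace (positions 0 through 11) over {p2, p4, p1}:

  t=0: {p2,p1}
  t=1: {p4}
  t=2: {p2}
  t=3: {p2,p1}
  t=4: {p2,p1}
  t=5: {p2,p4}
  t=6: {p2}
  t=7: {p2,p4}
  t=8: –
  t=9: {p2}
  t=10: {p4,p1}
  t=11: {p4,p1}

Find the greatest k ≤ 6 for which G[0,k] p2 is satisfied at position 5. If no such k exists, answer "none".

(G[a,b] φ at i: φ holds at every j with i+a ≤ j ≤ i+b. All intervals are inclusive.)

p2 must hold from j=5 onward; find where it first fails.
  j=5: holds
  j=6: holds
  j=7: holds
  j=8: fails
Holds on [5,7], so largest k = 2.

2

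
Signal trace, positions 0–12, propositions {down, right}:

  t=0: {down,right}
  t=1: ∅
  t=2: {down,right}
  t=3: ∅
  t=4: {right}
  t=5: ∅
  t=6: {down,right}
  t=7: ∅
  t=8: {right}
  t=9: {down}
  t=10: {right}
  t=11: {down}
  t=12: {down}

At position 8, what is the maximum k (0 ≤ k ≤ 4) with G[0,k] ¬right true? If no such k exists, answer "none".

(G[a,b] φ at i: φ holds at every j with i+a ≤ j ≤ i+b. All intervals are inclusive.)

¬right must hold from j=8 onward; find where it first fails.
  j=8: fails → no k works.

none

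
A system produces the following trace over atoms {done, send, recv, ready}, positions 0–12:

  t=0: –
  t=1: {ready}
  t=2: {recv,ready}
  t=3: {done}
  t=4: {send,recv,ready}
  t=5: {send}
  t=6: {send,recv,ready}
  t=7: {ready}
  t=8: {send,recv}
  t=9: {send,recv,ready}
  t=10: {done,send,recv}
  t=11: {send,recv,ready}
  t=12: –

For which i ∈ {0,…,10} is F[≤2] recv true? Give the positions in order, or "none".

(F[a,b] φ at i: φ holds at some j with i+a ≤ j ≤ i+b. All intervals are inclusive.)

0, 1, 2, 3, 4, 5, 6, 7, 8, 9, 10

Evaluate at each i in [0,10]:
  i=0: ✓ (witness j=2)
  i=1: ✓ (witness j=2)
  i=2: ✓ (witness j=2)
  i=3: ✓ (witness j=4)
  i=4: ✓ (witness j=4)
  i=5: ✓ (witness j=6)
  i=6: ✓ (witness j=6)
  i=7: ✓ (witness j=8)
  i=8: ✓ (witness j=8)
  i=9: ✓ (witness j=9)
  i=10: ✓ (witness j=10)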